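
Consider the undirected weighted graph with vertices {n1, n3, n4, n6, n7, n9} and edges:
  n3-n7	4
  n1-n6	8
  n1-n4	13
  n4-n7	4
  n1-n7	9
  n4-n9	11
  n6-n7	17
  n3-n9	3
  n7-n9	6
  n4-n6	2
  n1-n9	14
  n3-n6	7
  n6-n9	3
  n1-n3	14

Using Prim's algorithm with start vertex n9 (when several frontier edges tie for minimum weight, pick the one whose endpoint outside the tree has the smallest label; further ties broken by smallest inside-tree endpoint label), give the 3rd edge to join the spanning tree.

Prim's algorithm from n9:
Step 1: frontier [n3-n9 3, n6-n9 3, n7-n9 6, n4-n9 11, n1-n9 14] → take n3-n9 (3); add n3.
Step 2: frontier [n3-n7 4, n3-n6 7, n1-n3 14, n6-n9 3, n7-n9 6, n4-n9 11, n1-n9 14] → take n6-n9 (3); add n6.
Step 3: frontier [n3-n7 4, n1-n3 14, n4-n6 2, n1-n6 8, n6-n7 17, n7-n9 6, n4-n9 11, n1-n9 14] → take n4-n6 (2); add n4.
Step 4: frontier [n3-n7 4, n1-n3 14, n4-n7 4, n1-n4 13, n1-n6 8, n6-n7 17, n7-n9 6, n1-n9 14] → take n3-n7 (4); add n7.
Step 5: frontier [n1-n3 14, n1-n4 13, n1-n6 8, n1-n7 9, n1-n9 14] → take n1-n6 (8); add n1.
The 3rd edge added is n4-n6.

n4-n6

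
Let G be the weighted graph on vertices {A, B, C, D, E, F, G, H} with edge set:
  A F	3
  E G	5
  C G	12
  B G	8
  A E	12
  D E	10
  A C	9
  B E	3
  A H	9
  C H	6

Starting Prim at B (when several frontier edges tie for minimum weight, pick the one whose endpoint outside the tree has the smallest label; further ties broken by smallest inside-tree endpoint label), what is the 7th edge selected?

C-H

Prim, starting at B.
Step 1: frontier [B E 3, B G 8] → take B E (3); add E.
Step 2: frontier [B G 8, E G 5, D E 10, A E 12] → take E G (5); add G.
Step 3: frontier [D E 10, A E 12, C G 12] → take D E (10); add D.
Step 4: frontier [A E 12, C G 12] → take A E (12); add A.
Step 5: frontier [A F 3, A C 9, A H 9, C G 12] → take A F (3); add F.
Step 6: frontier [A C 9, A H 9, C G 12] → take A C (9); add C.
Step 7: frontier [A H 9, C H 6] → take C H (6); add H.
The 7th edge added is C H.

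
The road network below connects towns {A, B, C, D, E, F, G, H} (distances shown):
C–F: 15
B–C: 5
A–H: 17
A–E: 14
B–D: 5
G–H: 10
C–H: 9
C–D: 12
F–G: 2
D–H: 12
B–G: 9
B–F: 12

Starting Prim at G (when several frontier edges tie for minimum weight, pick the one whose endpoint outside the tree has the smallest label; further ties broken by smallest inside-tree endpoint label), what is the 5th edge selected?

Prim's algorithm from G:
Step 1: frontier [F–G 2, B–G 9, G–H 10] → take F–G (2); add F.
Step 2: frontier [B–F 12, C–F 15, B–G 9, G–H 10] → take B–G (9); add B.
Step 3: frontier [B–C 5, B–D 5, C–F 15, G–H 10] → take B–C (5); add C.
Step 4: frontier [B–D 5, C–H 9, C–D 12, G–H 10] → take B–D (5); add D.
Step 5: frontier [C–H 9, D–H 12, G–H 10] → take C–H (9); add H.
Step 6: frontier [A–H 17] → take A–H (17); add A.
Step 7: frontier [A–E 14] → take A–E (14); add E.
The 5th edge added is C–H.

C-H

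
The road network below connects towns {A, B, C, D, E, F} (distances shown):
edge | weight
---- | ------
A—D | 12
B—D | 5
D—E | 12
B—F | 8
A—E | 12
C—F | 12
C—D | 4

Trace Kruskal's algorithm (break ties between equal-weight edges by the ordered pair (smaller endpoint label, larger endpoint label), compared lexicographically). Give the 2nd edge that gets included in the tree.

B-D

Kruskal's algorithm — process edges by increasing weight (ties by edge label):
C—D (4): add. Components now {A} {B} {C,D} {E} {F}
B—D (5): add. Components now {A} {B,C,D} {E} {F}
B—F (8): add. Components now {A} {B,C,D,F} {E}
A—D (12): add. Components now {A,B,C,D,F} {E}
A—E (12): add. Components now {A,B,C,D,E,F}
The 2nd edge added is B—D.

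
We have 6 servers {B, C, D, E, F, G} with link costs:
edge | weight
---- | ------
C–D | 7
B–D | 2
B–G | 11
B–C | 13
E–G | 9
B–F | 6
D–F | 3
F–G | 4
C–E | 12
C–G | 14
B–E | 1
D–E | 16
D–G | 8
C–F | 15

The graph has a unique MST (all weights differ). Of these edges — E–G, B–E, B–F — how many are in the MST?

1

Sort edges by weight, then run Kruskal:
B–E (1): add. Components now {B,E} {C} {D} {F} {G}
B–D (2): add. Components now {B,D,E} {C} {F} {G}
D–F (3): add. Components now {B,D,E,F} {C} {G}
F–G (4): add. Components now {B,D,E,F,G} {C}
B–F (6): skip — B and F already connected.
C–D (7): add. Components now {B,C,D,E,F,G}
MST edge set: {B–E, B–D, D–F, F–G, C–D}.
Of the listed edges, {B–E} are in the MST → 1.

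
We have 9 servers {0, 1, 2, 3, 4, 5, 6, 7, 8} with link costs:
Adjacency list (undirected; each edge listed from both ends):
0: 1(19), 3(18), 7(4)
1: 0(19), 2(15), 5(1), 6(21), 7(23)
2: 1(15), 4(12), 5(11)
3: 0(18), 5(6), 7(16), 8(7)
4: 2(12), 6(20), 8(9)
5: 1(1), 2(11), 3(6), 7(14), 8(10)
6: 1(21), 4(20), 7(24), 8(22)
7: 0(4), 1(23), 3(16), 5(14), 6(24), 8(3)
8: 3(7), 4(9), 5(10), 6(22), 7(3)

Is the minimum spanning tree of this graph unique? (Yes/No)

Kruskal: consider edges lightest-first.
1–5 (1): add — endpoints in different components.
7–8 (3): add — endpoints in different components.
0–7 (4): add — endpoints in different components.
3–5 (6): add — endpoints in different components.
3–8 (7): add — endpoints in different components.
4–8 (9): add — endpoints in different components.
5–8 (10): skip — 5 and 8 already connected.
2–5 (11): add — endpoints in different components.
2–4 (12): skip — 2 and 4 already connected.
5–7 (14): skip — 5 and 7 already connected.
1–2 (15): skip — 1 and 2 already connected.
3–7 (16): skip — 3 and 7 already connected.
0–3 (18): skip — 0 and 3 already connected.
0–1 (19): skip — 0 and 1 already connected.
4–6 (20): add — endpoints in different components.
Every non-tree edge has weight strictly greater than the heaviest edge on the tree path between its endpoints, so the MST is unique.

Yes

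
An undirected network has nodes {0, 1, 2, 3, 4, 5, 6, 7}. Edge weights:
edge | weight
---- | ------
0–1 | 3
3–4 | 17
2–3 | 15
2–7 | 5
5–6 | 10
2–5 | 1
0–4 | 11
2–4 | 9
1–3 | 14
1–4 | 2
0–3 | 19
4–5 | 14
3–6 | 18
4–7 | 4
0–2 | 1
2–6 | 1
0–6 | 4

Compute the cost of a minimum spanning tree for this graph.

Prim's algorithm from 5:
Step 1: cheapest edge leaving the tree is 2–5 (1); add 2.
Step 2: cheapest edge leaving the tree is 0–2 (1); add 0.
Step 3: cheapest edge leaving the tree is 2–6 (1); add 6.
Step 4: cheapest edge leaving the tree is 0–1 (3); add 1.
Step 5: cheapest edge leaving the tree is 1–4 (2); add 4.
Step 6: cheapest edge leaving the tree is 4–7 (4); add 7.
Step 7: cheapest edge leaving the tree is 1–3 (14); add 3.
MST edges: 2–5, 0–2, 2–6, 0–1, 1–4, 4–7, 1–3; total weight 1+1+1+3+2+4+14 = 26.

26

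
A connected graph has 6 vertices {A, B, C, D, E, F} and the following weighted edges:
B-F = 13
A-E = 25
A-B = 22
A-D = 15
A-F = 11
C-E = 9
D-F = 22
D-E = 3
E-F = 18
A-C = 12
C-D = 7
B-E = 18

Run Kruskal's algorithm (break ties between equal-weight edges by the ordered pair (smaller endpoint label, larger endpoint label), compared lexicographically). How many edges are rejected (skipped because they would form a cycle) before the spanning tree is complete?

1

Sort edges by weight, then run Kruskal:
D-E (3): add — endpoints in different components.
C-D (7): add — endpoints in different components.
C-E (9): skip — C and E already connected.
A-F (11): add — endpoints in different components.
A-C (12): add — endpoints in different components.
B-F (13): add — endpoints in different components.
Edges rejected before the tree was complete: 1.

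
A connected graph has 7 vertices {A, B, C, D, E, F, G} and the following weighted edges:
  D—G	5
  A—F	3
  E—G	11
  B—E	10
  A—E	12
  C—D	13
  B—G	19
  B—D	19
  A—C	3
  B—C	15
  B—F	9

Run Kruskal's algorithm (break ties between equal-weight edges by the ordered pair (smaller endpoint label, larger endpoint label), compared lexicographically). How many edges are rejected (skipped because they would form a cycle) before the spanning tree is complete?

Kruskal: consider edges lightest-first.
A—C (3): add. Components now {A,C} {B} {D} {E} {F} {G}
A—F (3): add. Components now {A,C,F} {B} {D} {E} {G}
D—G (5): add. Components now {A,C,F} {B} {D,G} {E}
B—F (9): add. Components now {A,B,C,F} {D,G} {E}
B—E (10): add. Components now {A,B,C,E,F} {D,G}
E—G (11): add. Components now {A,B,C,D,E,F,G}
Edges rejected before the tree was complete: 0.

0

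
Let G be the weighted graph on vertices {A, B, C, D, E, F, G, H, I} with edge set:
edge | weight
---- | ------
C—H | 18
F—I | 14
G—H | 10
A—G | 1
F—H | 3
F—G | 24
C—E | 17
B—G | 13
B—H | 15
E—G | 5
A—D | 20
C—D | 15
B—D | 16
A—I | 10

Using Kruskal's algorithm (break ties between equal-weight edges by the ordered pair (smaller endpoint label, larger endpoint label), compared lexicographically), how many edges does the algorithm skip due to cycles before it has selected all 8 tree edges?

2

Sort edges by weight, then run Kruskal:
A—G (1): add — endpoints in different components.
F—H (3): add — endpoints in different components.
E—G (5): add — endpoints in different components.
A—I (10): add — endpoints in different components.
G—H (10): add — endpoints in different components.
B—G (13): add — endpoints in different components.
F—I (14): skip — F and I already connected.
B—H (15): skip — B and H already connected.
C—D (15): add — endpoints in different components.
B—D (16): add — endpoints in different components.
Edges rejected before the tree was complete: 2.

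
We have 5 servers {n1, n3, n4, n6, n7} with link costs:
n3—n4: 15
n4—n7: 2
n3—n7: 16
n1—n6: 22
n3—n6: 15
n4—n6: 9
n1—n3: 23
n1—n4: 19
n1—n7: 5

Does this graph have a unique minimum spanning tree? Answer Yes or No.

Kruskal's algorithm — process edges by increasing weight (ties by edge label):
n4—n7 (2): add — endpoints in different components.
n1—n7 (5): add — endpoints in different components.
n4—n6 (9): add — endpoints in different components.
n3—n4 (15): add — endpoints in different components.
Non-tree edge n3—n6 has weight 15, equal to the heaviest edge on its tree cycle — swapping gives another MST of the same weight. Not unique.

No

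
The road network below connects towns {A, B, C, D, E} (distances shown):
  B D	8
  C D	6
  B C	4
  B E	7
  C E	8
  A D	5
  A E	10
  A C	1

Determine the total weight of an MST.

17

Prim, starting at C.
Step 1: frontier [A C 1, B C 4, C D 6, C E 8] → take A C (1); add A.
Step 2: frontier [A D 5, A E 10, B C 4, C D 6, C E 8] → take B C (4); add B.
Step 3: frontier [A D 5, A E 10, B E 7, B D 8, C D 6, C E 8] → take A D (5); add D.
Step 4: frontier [A E 10, B E 7, C E 8] → take B E (7); add E.
MST edges: A C, B C, A D, B E; total weight 1+4+5+7 = 17.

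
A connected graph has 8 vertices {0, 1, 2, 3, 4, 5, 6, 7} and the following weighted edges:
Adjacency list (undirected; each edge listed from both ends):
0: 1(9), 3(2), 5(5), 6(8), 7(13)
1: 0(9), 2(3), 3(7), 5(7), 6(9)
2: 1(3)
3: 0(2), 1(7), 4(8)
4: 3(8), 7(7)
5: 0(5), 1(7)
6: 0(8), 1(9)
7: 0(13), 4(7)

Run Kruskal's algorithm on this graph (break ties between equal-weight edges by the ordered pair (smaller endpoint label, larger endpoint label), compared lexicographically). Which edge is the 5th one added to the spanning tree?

4-7

Sort edges by weight, then run Kruskal:
0–3 (2): add — endpoints in different components.
1–2 (3): add — endpoints in different components.
0–5 (5): add — endpoints in different components.
1–3 (7): add — endpoints in different components.
1–5 (7): skip — 1 and 5 already connected.
4–7 (7): add — endpoints in different components.
0–6 (8): add — endpoints in different components.
3–4 (8): add — endpoints in different components.
The 5th edge added is 4–7.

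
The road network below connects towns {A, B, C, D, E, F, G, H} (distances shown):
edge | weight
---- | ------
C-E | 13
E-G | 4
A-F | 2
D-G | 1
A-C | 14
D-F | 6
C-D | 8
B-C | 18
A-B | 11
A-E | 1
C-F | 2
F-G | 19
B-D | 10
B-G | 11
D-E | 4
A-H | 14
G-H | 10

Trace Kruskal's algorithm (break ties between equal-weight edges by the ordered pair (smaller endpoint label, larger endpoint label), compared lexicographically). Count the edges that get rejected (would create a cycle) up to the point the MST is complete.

3

Kruskal's algorithm — process edges by increasing weight (ties by edge label):
A-E (1): add — endpoints in different components.
D-G (1): add — endpoints in different components.
A-F (2): add — endpoints in different components.
C-F (2): add — endpoints in different components.
D-E (4): add — endpoints in different components.
E-G (4): skip — E and G already connected.
D-F (6): skip — D and F already connected.
C-D (8): skip — C and D already connected.
B-D (10): add — endpoints in different components.
G-H (10): add — endpoints in different components.
Edges rejected before the tree was complete: 3.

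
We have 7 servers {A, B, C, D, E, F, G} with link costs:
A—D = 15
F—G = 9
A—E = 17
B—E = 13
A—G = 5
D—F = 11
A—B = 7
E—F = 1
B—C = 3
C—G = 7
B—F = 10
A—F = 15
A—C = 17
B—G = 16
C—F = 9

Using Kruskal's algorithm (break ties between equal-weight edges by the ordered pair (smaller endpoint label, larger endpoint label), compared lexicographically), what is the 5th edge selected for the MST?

C-F

Kruskal: consider edges lightest-first.
E—F (1): add. Components now {A} {B} {C} {D} {E,F} {G}
B—C (3): add. Components now {A} {B,C} {D} {E,F} {G}
A—G (5): add. Components now {A,G} {B,C} {D} {E,F}
A—B (7): add. Components now {A,B,C,G} {D} {E,F}
C—G (7): skip — C and G already connected.
C—F (9): add. Components now {A,B,C,E,F,G} {D}
F—G (9): skip — F and G already connected.
B—F (10): skip — B and F already connected.
D—F (11): add. Components now {A,B,C,D,E,F,G}
The 5th edge added is C—F.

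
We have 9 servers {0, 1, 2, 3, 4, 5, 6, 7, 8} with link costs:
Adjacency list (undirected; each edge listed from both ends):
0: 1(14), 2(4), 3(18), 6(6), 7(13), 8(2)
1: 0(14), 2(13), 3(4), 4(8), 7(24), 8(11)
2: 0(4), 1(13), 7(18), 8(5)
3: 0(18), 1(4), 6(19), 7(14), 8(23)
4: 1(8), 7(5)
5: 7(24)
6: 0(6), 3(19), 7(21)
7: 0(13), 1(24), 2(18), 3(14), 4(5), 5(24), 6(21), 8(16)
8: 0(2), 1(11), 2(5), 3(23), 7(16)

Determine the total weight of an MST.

Kruskal: consider edges lightest-first.
0 8 (2): add — endpoints in different components.
0 2 (4): add — endpoints in different components.
1 3 (4): add — endpoints in different components.
2 8 (5): skip — 2 and 8 already connected.
4 7 (5): add — endpoints in different components.
0 6 (6): add — endpoints in different components.
1 4 (8): add — endpoints in different components.
1 8 (11): add — endpoints in different components.
0 7 (13): skip — 0 and 7 already connected.
1 2 (13): skip — 1 and 2 already connected.
0 1 (14): skip — 0 and 1 already connected.
3 7 (14): skip — 3 and 7 already connected.
7 8 (16): skip — 7 and 8 already connected.
0 3 (18): skip — 0 and 3 already connected.
2 7 (18): skip — 2 and 7 already connected.
3 6 (19): skip — 3 and 6 already connected.
6 7 (21): skip — 6 and 7 already connected.
3 8 (23): skip — 3 and 8 already connected.
1 7 (24): skip — 1 and 7 already connected.
5 7 (24): add — endpoints in different components.
MST edges: 0 8, 0 2, 1 3, 4 7, 0 6, 1 4, 1 8, 5 7; total weight 2+4+4+5+6+8+11+24 = 64.

64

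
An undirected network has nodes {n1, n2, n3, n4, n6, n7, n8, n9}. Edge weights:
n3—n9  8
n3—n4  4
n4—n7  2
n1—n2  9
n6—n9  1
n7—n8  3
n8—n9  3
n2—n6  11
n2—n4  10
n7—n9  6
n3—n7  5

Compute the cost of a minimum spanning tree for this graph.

Prim's algorithm from n7:
Step 1: frontier [n4—n7 2, n7—n8 3, n3—n7 5, n7—n9 6] → take n4—n7 (2); add n4.
Step 2: frontier [n3—n4 4, n2—n4 10, n7—n8 3, n3—n7 5, n7—n9 6] → take n7—n8 (3); add n8.
Step 3: frontier [n3—n4 4, n2—n4 10, n3—n7 5, n7—n9 6, n8—n9 3] → take n8—n9 (3); add n9.
Step 4: frontier [n3—n4 4, n2—n4 10, n3—n7 5, n6—n9 1, n3—n9 8] → take n6—n9 (1); add n6.
Step 5: frontier [n3—n4 4, n2—n4 10, n2—n6 11, n3—n7 5, n3—n9 8] → take n3—n4 (4); add n3.
Step 6: frontier [n2—n4 10, n2—n6 11] → take n2—n4 (10); add n2.
Step 7: frontier [n1—n2 9] → take n1—n2 (9); add n1.
MST edges: n4—n7, n7—n8, n8—n9, n6—n9, n3—n4, n2—n4, n1—n2; total weight 2+3+3+1+4+10+9 = 32.

32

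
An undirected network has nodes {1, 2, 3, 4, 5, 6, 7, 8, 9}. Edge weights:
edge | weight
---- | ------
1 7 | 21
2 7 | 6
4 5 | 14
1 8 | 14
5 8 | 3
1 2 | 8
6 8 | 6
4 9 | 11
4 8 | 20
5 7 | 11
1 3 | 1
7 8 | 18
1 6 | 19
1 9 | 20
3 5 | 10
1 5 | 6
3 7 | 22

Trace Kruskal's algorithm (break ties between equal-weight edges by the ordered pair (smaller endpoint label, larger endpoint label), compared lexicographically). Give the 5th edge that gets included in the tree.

6-8

Kruskal: consider edges lightest-first.
1 3 (1): add — endpoints in different components.
5 8 (3): add — endpoints in different components.
1 5 (6): add — endpoints in different components.
2 7 (6): add — endpoints in different components.
6 8 (6): add — endpoints in different components.
1 2 (8): add — endpoints in different components.
3 5 (10): skip — 3 and 5 already connected.
4 9 (11): add — endpoints in different components.
5 7 (11): skip — 5 and 7 already connected.
1 8 (14): skip — 1 and 8 already connected.
4 5 (14): add — endpoints in different components.
The 5th edge added is 6 8.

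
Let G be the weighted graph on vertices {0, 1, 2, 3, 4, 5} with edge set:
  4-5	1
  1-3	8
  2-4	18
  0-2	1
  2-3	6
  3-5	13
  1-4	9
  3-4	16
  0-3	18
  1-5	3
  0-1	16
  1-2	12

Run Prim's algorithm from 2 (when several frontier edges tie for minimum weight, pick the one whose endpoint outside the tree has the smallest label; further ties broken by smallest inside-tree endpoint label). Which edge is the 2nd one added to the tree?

Grow the tree from 2 using Prim:
Step 1: cheapest edge leaving the tree is 0-2 (1); add 0.
Step 2: cheapest edge leaving the tree is 2-3 (6); add 3.
Step 3: cheapest edge leaving the tree is 1-3 (8); add 1.
Step 4: cheapest edge leaving the tree is 1-5 (3); add 5.
Step 5: cheapest edge leaving the tree is 4-5 (1); add 4.
The 2nd edge added is 2-3.

2-3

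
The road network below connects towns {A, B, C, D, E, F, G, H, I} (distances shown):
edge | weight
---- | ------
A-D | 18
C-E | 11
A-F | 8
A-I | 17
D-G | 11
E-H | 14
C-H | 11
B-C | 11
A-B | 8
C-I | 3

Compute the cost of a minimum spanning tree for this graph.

Prim, starting at F.
Step 1: cheapest edge leaving the tree is A-F (8); add A.
Step 2: cheapest edge leaving the tree is A-B (8); add B.
Step 3: cheapest edge leaving the tree is B-C (11); add C.
Step 4: cheapest edge leaving the tree is C-I (3); add I.
Step 5: cheapest edge leaving the tree is C-E (11); add E.
Step 6: cheapest edge leaving the tree is C-H (11); add H.
Step 7: cheapest edge leaving the tree is A-D (18); add D.
Step 8: cheapest edge leaving the tree is D-G (11); add G.
MST edges: A-F, A-B, B-C, C-I, C-E, C-H, A-D, D-G; total weight 8+8+11+3+11+11+18+11 = 81.

81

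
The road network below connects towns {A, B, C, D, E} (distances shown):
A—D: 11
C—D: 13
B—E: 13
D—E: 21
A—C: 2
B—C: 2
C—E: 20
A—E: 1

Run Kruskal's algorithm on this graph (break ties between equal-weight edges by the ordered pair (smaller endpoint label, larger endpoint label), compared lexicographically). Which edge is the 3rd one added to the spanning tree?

B-C

Kruskal's algorithm — process edges by increasing weight (ties by edge label):
A—E (1): add — endpoints in different components.
A—C (2): add — endpoints in different components.
B—C (2): add — endpoints in different components.
A—D (11): add — endpoints in different components.
The 3rd edge added is B—C.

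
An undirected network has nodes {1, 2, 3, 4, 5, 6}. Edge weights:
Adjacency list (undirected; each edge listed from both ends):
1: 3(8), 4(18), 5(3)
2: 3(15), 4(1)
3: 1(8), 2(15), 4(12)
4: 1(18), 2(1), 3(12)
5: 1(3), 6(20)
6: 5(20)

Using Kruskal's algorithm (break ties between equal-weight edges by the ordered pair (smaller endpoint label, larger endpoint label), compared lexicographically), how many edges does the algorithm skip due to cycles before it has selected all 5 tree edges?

2

Kruskal: consider edges lightest-first.
2 4 (1): add. Components now {1} {2,4} {3} {5} {6}
1 5 (3): add. Components now {1,5} {2,4} {3} {6}
1 3 (8): add. Components now {1,3,5} {2,4} {6}
3 4 (12): add. Components now {1,2,3,4,5} {6}
2 3 (15): skip — 2 and 3 already connected.
1 4 (18): skip — 1 and 4 already connected.
5 6 (20): add. Components now {1,2,3,4,5,6}
Edges rejected before the tree was complete: 2.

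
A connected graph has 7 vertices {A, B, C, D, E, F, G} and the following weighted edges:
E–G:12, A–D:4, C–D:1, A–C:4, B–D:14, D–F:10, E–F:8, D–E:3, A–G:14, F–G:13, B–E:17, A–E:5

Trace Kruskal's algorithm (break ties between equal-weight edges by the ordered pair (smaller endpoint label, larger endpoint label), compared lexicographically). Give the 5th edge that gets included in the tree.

E-G

Kruskal: consider edges lightest-first.
C–D (1): add. Components now {A} {B} {C,D} {E} {F} {G}
D–E (3): add. Components now {A} {B} {C,D,E} {F} {G}
A–C (4): add. Components now {A,C,D,E} {B} {F} {G}
A–D (4): skip — A and D already connected.
A–E (5): skip — A and E already connected.
E–F (8): add. Components now {A,C,D,E,F} {B} {G}
D–F (10): skip — D and F already connected.
E–G (12): add. Components now {A,C,D,E,F,G} {B}
F–G (13): skip — F and G already connected.
A–G (14): skip — A and G already connected.
B–D (14): add. Components now {A,B,C,D,E,F,G}
The 5th edge added is E–G.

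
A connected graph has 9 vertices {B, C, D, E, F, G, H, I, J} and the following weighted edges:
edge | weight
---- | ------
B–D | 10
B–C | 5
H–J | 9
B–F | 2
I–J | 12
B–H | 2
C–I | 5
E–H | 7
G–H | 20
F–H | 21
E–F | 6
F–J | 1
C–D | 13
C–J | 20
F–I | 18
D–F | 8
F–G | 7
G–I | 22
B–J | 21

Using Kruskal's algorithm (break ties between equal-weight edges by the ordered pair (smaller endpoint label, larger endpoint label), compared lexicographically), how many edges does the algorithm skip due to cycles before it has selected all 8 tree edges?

Sort edges by weight, then run Kruskal:
F–J (1): add — endpoints in different components.
B–F (2): add — endpoints in different components.
B–H (2): add — endpoints in different components.
B–C (5): add — endpoints in different components.
C–I (5): add — endpoints in different components.
E–F (6): add — endpoints in different components.
E–H (7): skip — E and H already connected.
F–G (7): add — endpoints in different components.
D–F (8): add — endpoints in different components.
Edges rejected before the tree was complete: 1.

1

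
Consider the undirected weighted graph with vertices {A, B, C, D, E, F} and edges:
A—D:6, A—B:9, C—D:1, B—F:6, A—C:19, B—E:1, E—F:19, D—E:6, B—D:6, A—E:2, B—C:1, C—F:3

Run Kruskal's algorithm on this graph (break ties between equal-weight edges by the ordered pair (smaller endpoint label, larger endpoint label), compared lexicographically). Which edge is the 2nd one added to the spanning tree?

B-E

Kruskal's algorithm — process edges by increasing weight (ties by edge label):
B—C (1): add — endpoints in different components.
B—E (1): add — endpoints in different components.
C—D (1): add — endpoints in different components.
A—E (2): add — endpoints in different components.
C—F (3): add — endpoints in different components.
The 2nd edge added is B—E.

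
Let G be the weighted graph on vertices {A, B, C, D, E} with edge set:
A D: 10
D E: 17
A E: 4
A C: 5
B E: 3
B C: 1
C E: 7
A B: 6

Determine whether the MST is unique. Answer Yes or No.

Sort edges by weight, then run Kruskal:
B C (1): add. Components now {A} {B,C} {D} {E}
B E (3): add. Components now {A} {B,C,E} {D}
A E (4): add. Components now {A,B,C,E} {D}
A C (5): skip — A and C already connected.
A B (6): skip — A and B already connected.
C E (7): skip — C and E already connected.
A D (10): add. Components now {A,B,C,D,E}
Every non-tree edge has weight strictly greater than the heaviest edge on the tree path between its endpoints, so the MST is unique.

Yes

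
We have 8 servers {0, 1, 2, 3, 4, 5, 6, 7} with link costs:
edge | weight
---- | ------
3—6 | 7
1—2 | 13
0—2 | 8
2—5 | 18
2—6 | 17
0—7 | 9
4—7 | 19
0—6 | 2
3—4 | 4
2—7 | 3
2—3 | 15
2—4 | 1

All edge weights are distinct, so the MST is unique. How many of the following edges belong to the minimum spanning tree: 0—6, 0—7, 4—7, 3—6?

2

Sort edges by weight, then run Kruskal:
2—4 (1): add — endpoints in different components.
0—6 (2): add — endpoints in different components.
2—7 (3): add — endpoints in different components.
3—4 (4): add — endpoints in different components.
3—6 (7): add — endpoints in different components.
0—2 (8): skip — 0 and 2 already connected.
0—7 (9): skip — 0 and 7 already connected.
1—2 (13): add — endpoints in different components.
2—3 (15): skip — 2 and 3 already connected.
2—6 (17): skip — 2 and 6 already connected.
2—5 (18): add — endpoints in different components.
MST edge set: {2—4, 0—6, 2—7, 3—4, 3—6, 1—2, 2—5}.
Of the listed edges, {0—6, 3—6} are in the MST → 2.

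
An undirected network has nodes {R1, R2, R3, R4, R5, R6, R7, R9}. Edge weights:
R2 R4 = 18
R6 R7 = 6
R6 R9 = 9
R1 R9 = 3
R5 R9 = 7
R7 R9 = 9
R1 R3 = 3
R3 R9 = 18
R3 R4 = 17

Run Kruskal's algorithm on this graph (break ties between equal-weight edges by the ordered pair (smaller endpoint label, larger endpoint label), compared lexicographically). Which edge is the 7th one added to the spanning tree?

Sort edges by weight, then run Kruskal:
R1 R3 (3): add — endpoints in different components.
R1 R9 (3): add — endpoints in different components.
R6 R7 (6): add — endpoints in different components.
R5 R9 (7): add — endpoints in different components.
R6 R9 (9): add — endpoints in different components.
R7 R9 (9): skip — R7 and R9 already connected.
R3 R4 (17): add — endpoints in different components.
R2 R4 (18): add — endpoints in different components.
The 7th edge added is R2 R4.

R2-R4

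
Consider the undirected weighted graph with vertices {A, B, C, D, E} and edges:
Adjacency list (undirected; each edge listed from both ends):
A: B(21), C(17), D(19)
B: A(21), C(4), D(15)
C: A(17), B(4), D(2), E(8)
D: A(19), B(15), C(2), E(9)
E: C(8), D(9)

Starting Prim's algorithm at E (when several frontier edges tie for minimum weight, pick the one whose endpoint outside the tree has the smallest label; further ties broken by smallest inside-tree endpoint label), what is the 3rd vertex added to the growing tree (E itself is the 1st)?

D

Prim, starting at E.
Step 1: cheapest edge leaving the tree is C-E (8); add C.
Step 2: cheapest edge leaving the tree is C-D (2); add D.
Step 3: cheapest edge leaving the tree is B-C (4); add B.
Step 4: cheapest edge leaving the tree is A-C (17); add A.
Vertex order: E, C, D, B, A. The 3rd vertex is D.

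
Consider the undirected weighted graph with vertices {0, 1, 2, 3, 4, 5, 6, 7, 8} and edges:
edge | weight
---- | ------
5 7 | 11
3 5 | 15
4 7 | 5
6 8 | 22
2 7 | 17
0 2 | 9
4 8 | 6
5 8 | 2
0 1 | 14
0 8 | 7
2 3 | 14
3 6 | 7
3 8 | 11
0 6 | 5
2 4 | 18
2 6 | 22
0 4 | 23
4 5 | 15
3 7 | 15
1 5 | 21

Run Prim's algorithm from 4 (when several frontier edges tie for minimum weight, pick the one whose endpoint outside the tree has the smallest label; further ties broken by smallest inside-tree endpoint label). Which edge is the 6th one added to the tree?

3-6

Prim's algorithm from 4:
Step 1: cheapest edge leaving the tree is 4 7 (5); add 7.
Step 2: cheapest edge leaving the tree is 4 8 (6); add 8.
Step 3: cheapest edge leaving the tree is 5 8 (2); add 5.
Step 4: cheapest edge leaving the tree is 0 8 (7); add 0.
Step 5: cheapest edge leaving the tree is 0 6 (5); add 6.
Step 6: cheapest edge leaving the tree is 3 6 (7); add 3.
Step 7: cheapest edge leaving the tree is 0 2 (9); add 2.
Step 8: cheapest edge leaving the tree is 0 1 (14); add 1.
The 6th edge added is 3 6.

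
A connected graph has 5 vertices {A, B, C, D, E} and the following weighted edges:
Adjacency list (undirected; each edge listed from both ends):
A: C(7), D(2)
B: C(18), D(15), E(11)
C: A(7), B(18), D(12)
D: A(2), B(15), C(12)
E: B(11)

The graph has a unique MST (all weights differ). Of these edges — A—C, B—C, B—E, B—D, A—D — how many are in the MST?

Sort edges by weight, then run Kruskal:
A—D (2): add. Components now {A,D} {B} {C} {E}
A—C (7): add. Components now {A,C,D} {B} {E}
B—E (11): add. Components now {A,C,D} {B,E}
C—D (12): skip — C and D already connected.
B—D (15): add. Components now {A,B,C,D,E}
MST edge set: {A—D, A—C, B—E, B—D}.
Of the listed edges, {A—C, B—E, B—D, A—D} are in the MST → 4.

4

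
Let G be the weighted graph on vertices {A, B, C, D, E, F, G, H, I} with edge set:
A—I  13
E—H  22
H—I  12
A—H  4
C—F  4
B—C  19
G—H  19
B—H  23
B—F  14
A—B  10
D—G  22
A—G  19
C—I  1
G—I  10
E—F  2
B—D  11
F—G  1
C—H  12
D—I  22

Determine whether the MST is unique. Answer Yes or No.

No

Sort edges by weight, then run Kruskal:
C—I (1): add — endpoints in different components.
F—G (1): add — endpoints in different components.
E—F (2): add — endpoints in different components.
A—H (4): add — endpoints in different components.
C—F (4): add — endpoints in different components.
A—B (10): add — endpoints in different components.
G—I (10): skip — G and I already connected.
B—D (11): add — endpoints in different components.
C—H (12): add — endpoints in different components.
Non-tree edge H—I has weight 12, equal to the heaviest edge on its tree cycle — swapping gives another MST of the same weight. Not unique.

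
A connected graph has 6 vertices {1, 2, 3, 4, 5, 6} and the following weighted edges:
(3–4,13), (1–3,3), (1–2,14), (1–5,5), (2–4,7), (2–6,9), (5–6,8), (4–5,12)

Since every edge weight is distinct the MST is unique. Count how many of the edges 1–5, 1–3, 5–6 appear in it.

3

Kruskal's algorithm — process edges by increasing weight (ties by edge label):
1–3 (3): add. Components now {1,3} {2} {4} {5} {6}
1–5 (5): add. Components now {1,3,5} {2} {4} {6}
2–4 (7): add. Components now {1,3,5} {2,4} {6}
5–6 (8): add. Components now {1,3,5,6} {2,4}
2–6 (9): add. Components now {1,2,3,4,5,6}
MST edge set: {1–3, 1–5, 2–4, 5–6, 2–6}.
Of the listed edges, {1–5, 1–3, 5–6} are in the MST → 3.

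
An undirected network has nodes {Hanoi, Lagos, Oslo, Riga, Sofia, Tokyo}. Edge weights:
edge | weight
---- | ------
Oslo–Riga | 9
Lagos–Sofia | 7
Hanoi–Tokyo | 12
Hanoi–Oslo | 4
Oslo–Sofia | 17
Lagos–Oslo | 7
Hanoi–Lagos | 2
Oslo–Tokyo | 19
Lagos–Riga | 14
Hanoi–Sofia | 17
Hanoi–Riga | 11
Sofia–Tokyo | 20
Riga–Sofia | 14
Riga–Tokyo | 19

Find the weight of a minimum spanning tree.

Kruskal: consider edges lightest-first.
Hanoi–Lagos (2): add — endpoints in different components.
Hanoi–Oslo (4): add — endpoints in different components.
Lagos–Oslo (7): skip — Oslo and Lagos already connected.
Lagos–Sofia (7): add — endpoints in different components.
Oslo–Riga (9): add — endpoints in different components.
Hanoi–Riga (11): skip — Hanoi and Riga already connected.
Hanoi–Tokyo (12): add — endpoints in different components.
MST edges: Hanoi–Lagos, Hanoi–Oslo, Lagos–Sofia, Oslo–Riga, Hanoi–Tokyo; total weight 2+4+7+9+12 = 34.

34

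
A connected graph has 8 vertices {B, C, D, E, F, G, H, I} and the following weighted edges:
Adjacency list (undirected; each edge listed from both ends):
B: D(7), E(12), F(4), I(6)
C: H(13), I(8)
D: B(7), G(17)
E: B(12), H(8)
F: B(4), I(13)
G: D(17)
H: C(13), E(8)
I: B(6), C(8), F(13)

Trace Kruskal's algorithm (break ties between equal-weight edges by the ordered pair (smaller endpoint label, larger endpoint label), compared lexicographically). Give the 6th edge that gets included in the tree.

Kruskal's algorithm — process edges by increasing weight (ties by edge label):
B-F (4): add — endpoints in different components.
B-I (6): add — endpoints in different components.
B-D (7): add — endpoints in different components.
C-I (8): add — endpoints in different components.
E-H (8): add — endpoints in different components.
B-E (12): add — endpoints in different components.
C-H (13): skip — C and H already connected.
F-I (13): skip — F and I already connected.
D-G (17): add — endpoints in different components.
The 6th edge added is B-E.

B-E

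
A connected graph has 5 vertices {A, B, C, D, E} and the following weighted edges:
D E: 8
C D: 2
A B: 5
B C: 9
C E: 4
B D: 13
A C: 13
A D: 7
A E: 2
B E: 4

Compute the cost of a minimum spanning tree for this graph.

Prim's algorithm from E:
Step 1: cheapest edge leaving the tree is A E (2); add A.
Step 2: cheapest edge leaving the tree is B E (4); add B.
Step 3: cheapest edge leaving the tree is C E (4); add C.
Step 4: cheapest edge leaving the tree is C D (2); add D.
MST edges: A E, B E, C E, C D; total weight 2+4+4+2 = 12.

12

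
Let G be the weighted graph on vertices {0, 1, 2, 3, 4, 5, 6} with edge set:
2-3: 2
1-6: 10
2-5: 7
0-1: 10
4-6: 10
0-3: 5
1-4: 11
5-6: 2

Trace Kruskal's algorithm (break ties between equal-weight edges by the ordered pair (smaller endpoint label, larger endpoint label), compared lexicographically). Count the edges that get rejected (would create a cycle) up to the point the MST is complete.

1

Kruskal's algorithm — process edges by increasing weight (ties by edge label):
2-3 (2): add. Components now {0} {1} {2,3} {4} {5} {6}
5-6 (2): add. Components now {0} {1} {2,3} {4} {5,6}
0-3 (5): add. Components now {0,2,3} {1} {4} {5,6}
2-5 (7): add. Components now {0,2,3,5,6} {1} {4}
0-1 (10): add. Components now {0,1,2,3,5,6} {4}
1-6 (10): skip — 1 and 6 already connected.
4-6 (10): add. Components now {0,1,2,3,4,5,6}
Edges rejected before the tree was complete: 1.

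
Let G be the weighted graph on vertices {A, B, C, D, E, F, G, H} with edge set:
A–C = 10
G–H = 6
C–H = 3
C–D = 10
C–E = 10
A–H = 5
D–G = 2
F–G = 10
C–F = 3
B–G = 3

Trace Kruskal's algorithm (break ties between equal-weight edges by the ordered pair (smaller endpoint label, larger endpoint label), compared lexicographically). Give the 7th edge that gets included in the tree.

Kruskal: consider edges lightest-first.
D–G (2): add — endpoints in different components.
B–G (3): add — endpoints in different components.
C–F (3): add — endpoints in different components.
C–H (3): add — endpoints in different components.
A–H (5): add — endpoints in different components.
G–H (6): add — endpoints in different components.
A–C (10): skip — A and C already connected.
C–D (10): skip — C and D already connected.
C–E (10): add — endpoints in different components.
The 7th edge added is C–E.

C-E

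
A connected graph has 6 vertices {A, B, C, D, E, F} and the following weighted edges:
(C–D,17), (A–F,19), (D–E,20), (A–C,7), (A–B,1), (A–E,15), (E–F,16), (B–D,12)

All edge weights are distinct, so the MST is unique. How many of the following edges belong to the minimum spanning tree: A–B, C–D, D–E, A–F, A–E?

Kruskal: consider edges lightest-first.
A–B (1): add — endpoints in different components.
A–C (7): add — endpoints in different components.
B–D (12): add — endpoints in different components.
A–E (15): add — endpoints in different components.
E–F (16): add — endpoints in different components.
MST edge set: {A–B, A–C, B–D, A–E, E–F}.
Of the listed edges, {A–B, A–E} are in the MST → 2.

2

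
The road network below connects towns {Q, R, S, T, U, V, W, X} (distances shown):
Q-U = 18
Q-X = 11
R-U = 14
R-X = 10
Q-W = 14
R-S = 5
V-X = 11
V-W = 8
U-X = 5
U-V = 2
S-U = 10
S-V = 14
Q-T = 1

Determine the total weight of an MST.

Prim's algorithm from X:
Step 1: cheapest edge leaving the tree is U-X (5); add U.
Step 2: cheapest edge leaving the tree is U-V (2); add V.
Step 3: cheapest edge leaving the tree is V-W (8); add W.
Step 4: cheapest edge leaving the tree is R-X (10); add R.
Step 5: cheapest edge leaving the tree is R-S (5); add S.
Step 6: cheapest edge leaving the tree is Q-X (11); add Q.
Step 7: cheapest edge leaving the tree is Q-T (1); add T.
MST edges: U-X, U-V, V-W, R-X, R-S, Q-X, Q-T; total weight 5+2+8+10+5+11+1 = 42.

42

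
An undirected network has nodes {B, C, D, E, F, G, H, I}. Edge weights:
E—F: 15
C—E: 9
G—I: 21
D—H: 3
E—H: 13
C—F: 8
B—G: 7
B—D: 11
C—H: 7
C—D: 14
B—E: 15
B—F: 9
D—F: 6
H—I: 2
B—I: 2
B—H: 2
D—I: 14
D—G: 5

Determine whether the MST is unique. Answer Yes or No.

No

Kruskal's algorithm — process edges by increasing weight (ties by edge label):
B—H (2): add — endpoints in different components.
B—I (2): add — endpoints in different components.
H—I (2): skip — H and I already connected.
D—H (3): add — endpoints in different components.
D—G (5): add — endpoints in different components.
D—F (6): add — endpoints in different components.
B—G (7): skip — B and G already connected.
C—H (7): add — endpoints in different components.
C—F (8): skip — C and F already connected.
B—F (9): skip — B and F already connected.
C—E (9): add — endpoints in different components.
Non-tree edge H—I has weight 2, equal to the heaviest edge on its tree cycle — swapping gives another MST of the same weight. Not unique.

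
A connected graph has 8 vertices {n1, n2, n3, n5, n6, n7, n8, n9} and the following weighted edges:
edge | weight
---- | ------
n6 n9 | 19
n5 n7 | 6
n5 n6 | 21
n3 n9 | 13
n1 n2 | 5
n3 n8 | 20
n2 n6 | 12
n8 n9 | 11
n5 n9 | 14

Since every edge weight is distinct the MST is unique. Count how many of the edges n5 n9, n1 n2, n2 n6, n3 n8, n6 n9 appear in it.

4

Kruskal: consider edges lightest-first.
n1 n2 (5): add — endpoints in different components.
n5 n7 (6): add — endpoints in different components.
n8 n9 (11): add — endpoints in different components.
n2 n6 (12): add — endpoints in different components.
n3 n9 (13): add — endpoints in different components.
n5 n9 (14): add — endpoints in different components.
n6 n9 (19): add — endpoints in different components.
MST edge set: {n1 n2, n5 n7, n8 n9, n2 n6, n3 n9, n5 n9, n6 n9}.
Of the listed edges, {n5 n9, n1 n2, n2 n6, n6 n9} are in the MST → 4.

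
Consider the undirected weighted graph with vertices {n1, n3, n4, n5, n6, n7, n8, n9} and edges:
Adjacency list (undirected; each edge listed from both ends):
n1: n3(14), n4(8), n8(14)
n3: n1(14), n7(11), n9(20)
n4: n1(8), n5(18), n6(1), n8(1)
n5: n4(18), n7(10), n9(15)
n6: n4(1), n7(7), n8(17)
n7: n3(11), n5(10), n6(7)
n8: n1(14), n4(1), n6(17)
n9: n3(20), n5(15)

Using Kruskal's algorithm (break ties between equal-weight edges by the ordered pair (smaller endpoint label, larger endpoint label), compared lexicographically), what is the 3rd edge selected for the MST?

Kruskal's algorithm — process edges by increasing weight (ties by edge label):
n4–n6 (1): add — endpoints in different components.
n4–n8 (1): add — endpoints in different components.
n6–n7 (7): add — endpoints in different components.
n1–n4 (8): add — endpoints in different components.
n5–n7 (10): add — endpoints in different components.
n3–n7 (11): add — endpoints in different components.
n1–n3 (14): skip — n1 and n3 already connected.
n1–n8 (14): skip — n1 and n8 already connected.
n5–n9 (15): add — endpoints in different components.
The 3rd edge added is n6–n7.

n6-n7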